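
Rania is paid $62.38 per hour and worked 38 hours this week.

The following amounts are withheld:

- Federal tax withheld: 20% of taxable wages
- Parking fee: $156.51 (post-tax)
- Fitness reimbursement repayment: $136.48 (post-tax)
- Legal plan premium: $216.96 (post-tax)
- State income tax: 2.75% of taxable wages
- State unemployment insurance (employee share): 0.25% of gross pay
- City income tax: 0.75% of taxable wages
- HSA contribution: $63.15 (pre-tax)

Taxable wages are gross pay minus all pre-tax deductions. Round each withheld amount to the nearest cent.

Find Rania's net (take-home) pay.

$1249.20

Gross pay: 38 × $62.38 = $2370.44
HSA contribution: $63.15
Taxable wages = $2370.44 − $63.15 = $2307.29
City income tax: $2307.29 × 0.0075 = $17.30
Federal tax withheld: $2307.29 × 0.2 = $461.46
State income tax: $2307.29 × 0.0275 = $63.45
State unemployment insurance (employee share): $2370.44 × 0.0025 = $5.93
Fitness reimbursement repayment: $136.48
Parking fee: $156.51
Legal plan premium: $216.96
Total deductions = $63.15 + $17.30 + $461.46 + $63.45 + $5.93 + $136.48 + $156.51 + $216.96 = $1121.24
Net pay = $2370.44 − $1121.24 = $1249.20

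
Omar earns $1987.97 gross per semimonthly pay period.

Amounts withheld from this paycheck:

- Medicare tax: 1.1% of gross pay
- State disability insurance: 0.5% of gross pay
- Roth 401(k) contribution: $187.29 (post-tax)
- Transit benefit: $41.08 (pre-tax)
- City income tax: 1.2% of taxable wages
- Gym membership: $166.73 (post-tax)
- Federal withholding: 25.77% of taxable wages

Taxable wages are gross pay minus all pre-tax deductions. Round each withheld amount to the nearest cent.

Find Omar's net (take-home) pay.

$1035.99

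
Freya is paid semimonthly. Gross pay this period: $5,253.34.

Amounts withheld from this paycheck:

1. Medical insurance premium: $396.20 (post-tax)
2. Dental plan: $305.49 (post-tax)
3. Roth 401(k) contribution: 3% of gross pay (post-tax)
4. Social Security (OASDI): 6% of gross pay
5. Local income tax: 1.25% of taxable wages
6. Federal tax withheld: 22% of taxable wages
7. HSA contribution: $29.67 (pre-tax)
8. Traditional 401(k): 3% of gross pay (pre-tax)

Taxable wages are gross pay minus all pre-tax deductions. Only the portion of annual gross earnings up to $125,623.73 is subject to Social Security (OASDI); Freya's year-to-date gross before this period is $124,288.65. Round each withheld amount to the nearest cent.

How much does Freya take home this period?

HSA contribution: $29.67
Traditional 401(k): $5,253.34 × 0.03 = $157.60
Pre-tax total = $29.67 + $157.60 = $187.27
Taxable wages = $5,253.34 − $187.27 = $5,066.07
Federal tax withheld: $5,066.07 × 0.22 = $1,114.54
Local income tax: $5,066.07 × 0.0125 = $63.33
Social Security (OASDI): only $125,623.73 − $124,288.65 = $1,335.08 of this check is subject → $1,335.08 × 0.06 = $80.10
Medical insurance premium: $396.20
Roth 401(k) contribution: $5,253.34 × 0.03 = $157.60
Dental plan: $305.49
Total deductions = $29.67 + $157.60 + $1,114.54 + $63.33 + $80.10 + $396.20 + $157.60 + $305.49 = $2,304.53
Net pay = $5,253.34 − $2,304.53 = $2,948.81

$2,948.81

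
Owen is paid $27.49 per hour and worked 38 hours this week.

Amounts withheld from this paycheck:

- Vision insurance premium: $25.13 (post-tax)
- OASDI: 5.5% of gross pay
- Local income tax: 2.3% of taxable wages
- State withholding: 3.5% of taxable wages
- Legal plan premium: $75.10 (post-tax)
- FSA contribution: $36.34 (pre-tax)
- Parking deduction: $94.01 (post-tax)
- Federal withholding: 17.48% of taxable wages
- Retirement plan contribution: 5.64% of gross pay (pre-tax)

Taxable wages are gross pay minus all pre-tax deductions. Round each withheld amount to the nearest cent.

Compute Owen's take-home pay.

$476.65

Gross pay: 38 × $27.49 = $1,044.62
FSA contribution: $36.34
Retirement plan contribution: $1,044.62 × 0.0564 = $58.92
Pre-tax total = $36.34 + $58.92 = $95.26
Taxable wages = $1,044.62 − $95.26 = $949.36
Federal withholding: $949.36 × 0.1748 = $165.95
Local income tax: $949.36 × 0.023 = $21.84
State withholding: $949.36 × 0.035 = $33.23
OASDI: $1,044.62 × 0.055 = $57.45
Vision insurance premium: $25.13
Parking deduction: $94.01
Legal plan premium: $75.10
Total deductions = $36.34 + $58.92 + $165.95 + $21.84 + $33.23 + $57.45 + $25.13 + $94.01 + $75.10 = $567.97
Net pay = $1,044.62 − $567.97 = $476.65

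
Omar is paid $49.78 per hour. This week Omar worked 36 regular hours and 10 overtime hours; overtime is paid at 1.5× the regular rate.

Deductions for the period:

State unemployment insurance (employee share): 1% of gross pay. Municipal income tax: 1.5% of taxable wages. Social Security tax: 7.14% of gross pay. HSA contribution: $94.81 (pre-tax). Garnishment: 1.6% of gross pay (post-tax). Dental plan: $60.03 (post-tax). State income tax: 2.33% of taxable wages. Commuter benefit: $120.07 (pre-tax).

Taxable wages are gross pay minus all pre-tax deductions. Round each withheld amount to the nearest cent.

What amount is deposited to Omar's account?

Regular pay: 36 × $49.78 = $1,792.08
Overtime pay: 10 × $49.78 × 1.5 = $746.70
Gross pay = $1,792.08 + $746.70 = $2,538.78
HSA contribution: $94.81
Commuter benefit: $120.07
Pre-tax total = $94.81 + $120.07 = $214.88
Taxable wages = $2,538.78 − $214.88 = $2,323.90
Municipal income tax: $2,323.90 × 0.015 = $34.86
State income tax: $2,323.90 × 0.0233 = $54.15
State unemployment insurance (employee share): $2,538.78 × 0.01 = $25.39
Social Security tax: $2,538.78 × 0.0714 = $181.27
Dental plan: $60.03
Garnishment: $2,538.78 × 0.016 = $40.62
Total deductions = $94.81 + $120.07 + $34.86 + $54.15 + $25.39 + $181.27 + $60.03 + $40.62 = $611.20
Net pay = $2,538.78 − $611.20 = $1,927.58

$1,927.58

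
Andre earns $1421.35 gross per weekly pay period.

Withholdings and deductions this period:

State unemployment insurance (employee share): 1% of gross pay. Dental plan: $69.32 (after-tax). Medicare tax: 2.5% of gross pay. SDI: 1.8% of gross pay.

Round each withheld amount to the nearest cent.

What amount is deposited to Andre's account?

SDI: $1421.35 × 0.018 = $25.58
Medicare tax: $1421.35 × 0.025 = $35.53
State unemployment insurance (employee share): $1421.35 × 0.01 = $14.21
Dental plan: $69.32
Total deductions = $25.58 + $35.53 + $14.21 + $69.32 = $144.64
Net pay = $1421.35 − $144.64 = $1276.71

$1276.71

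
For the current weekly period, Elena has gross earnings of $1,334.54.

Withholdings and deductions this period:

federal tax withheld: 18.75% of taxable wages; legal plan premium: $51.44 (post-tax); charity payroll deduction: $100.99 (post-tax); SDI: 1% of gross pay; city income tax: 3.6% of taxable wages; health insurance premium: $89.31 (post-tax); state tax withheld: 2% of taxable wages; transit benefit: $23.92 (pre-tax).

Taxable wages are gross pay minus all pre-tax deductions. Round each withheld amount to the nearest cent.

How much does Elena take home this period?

Transit benefit: $23.92
Taxable wages = $1,334.54 − $23.92 = $1,310.62
Federal tax withheld: $1,310.62 × 0.1875 = $245.74
State tax withheld: $1,310.62 × 0.02 = $26.21
City income tax: $1,310.62 × 0.036 = $47.18
SDI: $1,334.54 × 0.01 = $13.35
Health insurance premium: $89.31
Charity payroll deduction: $100.99
Legal plan premium: $51.44
Total deductions = $23.92 + $245.74 + $26.21 + $47.18 + $13.35 + $89.31 + $100.99 + $51.44 = $598.14
Net pay = $1,334.54 − $598.14 = $736.40

$736.40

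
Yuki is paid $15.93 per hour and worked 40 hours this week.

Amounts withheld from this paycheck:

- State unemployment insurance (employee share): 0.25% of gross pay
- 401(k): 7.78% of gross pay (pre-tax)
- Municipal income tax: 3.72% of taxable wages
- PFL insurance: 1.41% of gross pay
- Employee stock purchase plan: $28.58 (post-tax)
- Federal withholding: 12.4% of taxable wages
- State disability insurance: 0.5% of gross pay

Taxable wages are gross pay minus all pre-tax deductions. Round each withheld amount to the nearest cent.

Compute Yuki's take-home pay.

$450.56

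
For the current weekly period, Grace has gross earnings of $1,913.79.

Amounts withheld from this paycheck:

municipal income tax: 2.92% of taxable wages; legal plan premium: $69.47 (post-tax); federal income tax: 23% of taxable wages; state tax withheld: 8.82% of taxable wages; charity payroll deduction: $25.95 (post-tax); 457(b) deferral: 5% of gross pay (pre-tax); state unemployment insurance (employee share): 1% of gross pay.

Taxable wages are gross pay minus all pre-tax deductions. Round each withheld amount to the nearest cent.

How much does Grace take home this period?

$1,071.93

457(b) deferral: $1,913.79 × 0.05 = $95.69
Taxable wages = $1,913.79 − $95.69 = $1,818.10
Federal income tax: $1,818.10 × 0.23 = $418.16
State tax withheld: $1,818.10 × 0.0882 = $160.36
Municipal income tax: $1,818.10 × 0.0292 = $53.09
State unemployment insurance (employee share): $1,913.79 × 0.01 = $19.14
Charity payroll deduction: $25.95
Legal plan premium: $69.47
Total deductions = $95.69 + $418.16 + $160.36 + $53.09 + $19.14 + $25.95 + $69.47 = $841.86
Net pay = $1,913.79 − $841.86 = $1,071.93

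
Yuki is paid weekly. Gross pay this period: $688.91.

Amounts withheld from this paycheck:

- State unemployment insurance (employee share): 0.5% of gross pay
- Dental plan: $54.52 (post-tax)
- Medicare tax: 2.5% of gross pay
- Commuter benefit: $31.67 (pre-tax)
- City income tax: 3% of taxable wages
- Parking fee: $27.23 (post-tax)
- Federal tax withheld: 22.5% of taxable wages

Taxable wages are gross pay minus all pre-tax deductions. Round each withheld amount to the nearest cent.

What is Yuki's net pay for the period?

Commuter benefit: $31.67
Taxable wages = $688.91 − $31.67 = $657.24
City income tax: $657.24 × 0.03 = $19.72
Federal tax withheld: $657.24 × 0.225 = $147.88
Medicare tax: $688.91 × 0.025 = $17.22
State unemployment insurance (employee share): $688.91 × 0.005 = $3.44
Dental plan: $54.52
Parking fee: $27.23
Total deductions = $31.67 + $19.72 + $147.88 + $17.22 + $3.44 + $54.52 + $27.23 = $301.68
Net pay = $688.91 − $301.68 = $387.23

$387.23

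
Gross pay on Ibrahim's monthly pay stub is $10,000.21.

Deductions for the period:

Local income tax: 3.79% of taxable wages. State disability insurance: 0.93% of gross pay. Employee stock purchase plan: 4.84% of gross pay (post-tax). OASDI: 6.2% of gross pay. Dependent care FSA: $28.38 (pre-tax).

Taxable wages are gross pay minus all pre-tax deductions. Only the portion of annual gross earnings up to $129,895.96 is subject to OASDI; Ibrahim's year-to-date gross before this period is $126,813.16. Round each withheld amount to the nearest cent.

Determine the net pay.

$8,825.76

Dependent care FSA: $28.38
Taxable wages = $10,000.21 − $28.38 = $9,971.83
Local income tax: $9,971.83 × 0.0379 = $377.93
State disability insurance: $10,000.21 × 0.0093 = $93.00
OASDI: only $129,895.96 − $126,813.16 = $3,082.80 of this check is subject → $3,082.80 × 0.062 = $191.13
Employee stock purchase plan: $10,000.21 × 0.0484 = $484.01
Total deductions = $28.38 + $377.93 + $93.00 + $191.13 + $484.01 = $1,174.45
Net pay = $10,000.21 − $1,174.45 = $8,825.76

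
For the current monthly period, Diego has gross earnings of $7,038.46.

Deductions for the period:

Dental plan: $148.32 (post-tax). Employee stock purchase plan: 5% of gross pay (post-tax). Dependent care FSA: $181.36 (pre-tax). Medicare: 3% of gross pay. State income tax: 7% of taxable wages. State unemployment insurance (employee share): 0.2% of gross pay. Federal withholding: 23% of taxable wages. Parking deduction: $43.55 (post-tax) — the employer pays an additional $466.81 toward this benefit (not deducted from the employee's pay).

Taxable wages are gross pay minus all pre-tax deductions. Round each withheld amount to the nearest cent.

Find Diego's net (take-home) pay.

Dependent care FSA: $181.36
Taxable wages = $7,038.46 − $181.36 = $6,857.10
State income tax: $6,857.10 × 0.07 = $480.00
Federal withholding: $6,857.10 × 0.23 = $1,577.13
Medicare: $7,038.46 × 0.03 = $211.15
State unemployment insurance (employee share): $7,038.46 × 0.002 = $14.08
Dental plan: $148.32
Employee stock purchase plan: $7,038.46 × 0.05 = $351.92
Parking deduction: $43.55
(Employer's $466.81 toward parking deduction is not withheld from the employee.)
Total deductions = $181.36 + $480.00 + $1,577.13 + $211.15 + $14.08 + $148.32 + $351.92 + $43.55 = $3,007.51
Net pay = $7,038.46 − $3,007.51 = $4,030.95

$4,030.95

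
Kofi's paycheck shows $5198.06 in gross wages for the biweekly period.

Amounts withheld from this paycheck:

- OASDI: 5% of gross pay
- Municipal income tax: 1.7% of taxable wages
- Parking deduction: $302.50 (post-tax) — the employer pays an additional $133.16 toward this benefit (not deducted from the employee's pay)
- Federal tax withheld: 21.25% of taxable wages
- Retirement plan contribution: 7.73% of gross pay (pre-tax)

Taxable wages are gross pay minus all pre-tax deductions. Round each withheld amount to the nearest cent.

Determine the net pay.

Retirement plan contribution: $5198.06 × 0.0773 = $401.81
Taxable wages = $5198.06 − $401.81 = $4796.25
Federal tax withheld: $4796.25 × 0.2125 = $1019.20
Municipal income tax: $4796.25 × 0.017 = $81.54
OASDI: $5198.06 × 0.05 = $259.90
Parking deduction: $302.50
(Employer's $133.16 toward parking deduction is not withheld from the employee.)
Total deductions = $401.81 + $1019.20 + $81.54 + $259.90 + $302.50 = $2064.95
Net pay = $5198.06 − $2064.95 = $3133.11

$3133.11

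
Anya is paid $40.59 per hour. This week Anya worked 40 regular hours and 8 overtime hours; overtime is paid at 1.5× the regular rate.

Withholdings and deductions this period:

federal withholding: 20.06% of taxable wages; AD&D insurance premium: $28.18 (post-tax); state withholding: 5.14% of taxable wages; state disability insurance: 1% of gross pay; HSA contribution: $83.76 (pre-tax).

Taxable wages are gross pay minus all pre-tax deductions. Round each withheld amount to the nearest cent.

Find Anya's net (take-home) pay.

Regular pay: 40 × $40.59 = $1,623.60
Overtime pay: 8 × $40.59 × 1.5 = $487.08
Gross pay = $1,623.60 + $487.08 = $2,110.68
HSA contribution: $83.76
Taxable wages = $2,110.68 − $83.76 = $2,026.92
Federal withholding: $2,026.92 × 0.2006 = $406.60
State withholding: $2,026.92 × 0.0514 = $104.18
State disability insurance: $2,110.68 × 0.01 = $21.11
AD&D insurance premium: $28.18
Total deductions = $83.76 + $406.60 + $104.18 + $21.11 + $28.18 = $643.83
Net pay = $2,110.68 − $643.83 = $1,466.85

$1,466.85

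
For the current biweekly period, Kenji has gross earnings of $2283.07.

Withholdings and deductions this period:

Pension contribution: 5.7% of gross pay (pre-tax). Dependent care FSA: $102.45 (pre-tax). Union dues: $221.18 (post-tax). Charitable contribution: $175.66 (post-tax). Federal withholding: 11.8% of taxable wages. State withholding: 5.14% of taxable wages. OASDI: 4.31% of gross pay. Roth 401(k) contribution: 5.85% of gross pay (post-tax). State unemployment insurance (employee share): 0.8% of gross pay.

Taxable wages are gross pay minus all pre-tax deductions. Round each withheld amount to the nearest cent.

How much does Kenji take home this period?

$1056.07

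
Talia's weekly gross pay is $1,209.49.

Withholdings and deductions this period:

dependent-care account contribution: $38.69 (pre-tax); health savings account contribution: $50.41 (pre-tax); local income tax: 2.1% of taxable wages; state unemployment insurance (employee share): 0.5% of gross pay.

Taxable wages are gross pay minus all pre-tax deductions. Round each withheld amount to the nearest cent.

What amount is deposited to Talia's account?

$1,090.81

Dependent-care account contribution: $38.69
Health savings account contribution: $50.41
Pre-tax total = $38.69 + $50.41 = $89.10
Taxable wages = $1,209.49 − $89.10 = $1,120.39
Local income tax: $1,120.39 × 0.021 = $23.53
State unemployment insurance (employee share): $1,209.49 × 0.005 = $6.05
Total deductions = $38.69 + $50.41 + $23.53 + $6.05 = $118.68
Net pay = $1,209.49 − $118.68 = $1,090.81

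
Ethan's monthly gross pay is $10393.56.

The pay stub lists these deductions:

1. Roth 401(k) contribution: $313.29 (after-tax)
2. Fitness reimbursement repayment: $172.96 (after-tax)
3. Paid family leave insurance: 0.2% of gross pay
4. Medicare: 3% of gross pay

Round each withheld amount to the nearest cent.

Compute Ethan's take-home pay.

$9574.71

Paid family leave insurance: $10393.56 × 0.002 = $20.79
Medicare: $10393.56 × 0.03 = $311.81
Roth 401(k) contribution: $313.29
Fitness reimbursement repayment: $172.96
Total deductions = $20.79 + $311.81 + $313.29 + $172.96 = $818.85
Net pay = $10393.56 − $818.85 = $9574.71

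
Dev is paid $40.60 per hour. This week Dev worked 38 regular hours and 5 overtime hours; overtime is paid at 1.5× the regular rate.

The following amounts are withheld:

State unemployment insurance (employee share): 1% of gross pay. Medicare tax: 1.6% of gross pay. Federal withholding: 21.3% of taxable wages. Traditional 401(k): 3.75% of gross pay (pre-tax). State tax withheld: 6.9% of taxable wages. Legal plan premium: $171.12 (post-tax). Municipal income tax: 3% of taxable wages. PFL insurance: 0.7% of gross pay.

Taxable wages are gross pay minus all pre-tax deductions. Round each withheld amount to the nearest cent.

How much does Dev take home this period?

$991.21

Regular pay: 38 × $40.60 = $1,542.80
Overtime pay: 5 × $40.60 × 1.5 = $304.50
Gross pay = $1,542.80 + $304.50 = $1,847.30
Traditional 401(k): $1,847.30 × 0.0375 = $69.27
Taxable wages = $1,847.30 − $69.27 = $1,778.03
Federal withholding: $1,778.03 × 0.213 = $378.72
State tax withheld: $1,778.03 × 0.069 = $122.68
Municipal income tax: $1,778.03 × 0.03 = $53.34
Medicare tax: $1,847.30 × 0.016 = $29.56
PFL insurance: $1,847.30 × 0.007 = $12.93
State unemployment insurance (employee share): $1,847.30 × 0.01 = $18.47
Legal plan premium: $171.12
Total deductions = $69.27 + $378.72 + $122.68 + $53.34 + $29.56 + $12.93 + $18.47 + $171.12 = $856.09
Net pay = $1,847.30 − $856.09 = $991.21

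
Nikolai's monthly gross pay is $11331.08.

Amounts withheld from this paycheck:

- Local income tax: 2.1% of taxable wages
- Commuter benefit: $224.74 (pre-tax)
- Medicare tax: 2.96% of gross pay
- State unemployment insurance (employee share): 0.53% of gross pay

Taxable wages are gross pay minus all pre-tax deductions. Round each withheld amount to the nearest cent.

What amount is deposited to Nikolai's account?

Commuter benefit: $224.74
Taxable wages = $11331.08 − $224.74 = $11106.34
Local income tax: $11106.34 × 0.021 = $233.23
Medicare tax: $11331.08 × 0.0296 = $335.40
State unemployment insurance (employee share): $11331.08 × 0.0053 = $60.05
Total deductions = $224.74 + $233.23 + $335.40 + $60.05 = $853.42
Net pay = $11331.08 − $853.42 = $10477.66

$10477.66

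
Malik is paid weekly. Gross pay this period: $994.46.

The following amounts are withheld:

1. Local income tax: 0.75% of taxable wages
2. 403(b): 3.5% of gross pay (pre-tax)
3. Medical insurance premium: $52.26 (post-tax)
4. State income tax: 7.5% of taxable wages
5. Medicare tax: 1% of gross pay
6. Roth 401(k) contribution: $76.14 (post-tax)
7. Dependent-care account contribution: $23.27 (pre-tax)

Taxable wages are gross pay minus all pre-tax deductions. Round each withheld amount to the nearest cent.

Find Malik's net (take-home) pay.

Dependent-care account contribution: $23.27
403(b): $994.46 × 0.035 = $34.81
Pre-tax total = $23.27 + $34.81 = $58.08
Taxable wages = $994.46 − $58.08 = $936.38
State income tax: $936.38 × 0.075 = $70.23
Local income tax: $936.38 × 0.0075 = $7.02
Medicare tax: $994.46 × 0.01 = $9.94
Medical insurance premium: $52.26
Roth 401(k) contribution: $76.14
Total deductions = $23.27 + $34.81 + $70.23 + $7.02 + $9.94 + $52.26 + $76.14 = $273.67
Net pay = $994.46 − $273.67 = $720.79

$720.79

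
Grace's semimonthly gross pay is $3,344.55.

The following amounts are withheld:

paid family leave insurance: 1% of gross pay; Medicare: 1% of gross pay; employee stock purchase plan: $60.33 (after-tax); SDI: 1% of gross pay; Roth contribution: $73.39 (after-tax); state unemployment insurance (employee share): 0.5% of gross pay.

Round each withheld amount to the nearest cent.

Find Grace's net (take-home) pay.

Medicare: $3,344.55 × 0.01 = $33.45
Paid family leave insurance: $3,344.55 × 0.01 = $33.45
SDI: $3,344.55 × 0.01 = $33.45
State unemployment insurance (employee share): $3,344.55 × 0.005 = $16.72
Roth contribution: $73.39
Employee stock purchase plan: $60.33
Total deductions = $33.45 + $33.45 + $33.45 + $16.72 + $73.39 + $60.33 = $250.79
Net pay = $3,344.55 − $250.79 = $3,093.76

$3,093.76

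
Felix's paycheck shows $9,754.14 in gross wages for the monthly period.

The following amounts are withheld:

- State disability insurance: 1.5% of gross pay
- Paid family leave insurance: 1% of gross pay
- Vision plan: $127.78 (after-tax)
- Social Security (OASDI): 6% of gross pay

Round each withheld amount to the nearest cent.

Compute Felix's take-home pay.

Social Security (OASDI): $9,754.14 × 0.06 = $585.25
Paid family leave insurance: $9,754.14 × 0.01 = $97.54
State disability insurance: $9,754.14 × 0.015 = $146.31
Vision plan: $127.78
Total deductions = $585.25 + $97.54 + $146.31 + $127.78 = $956.88
Net pay = $9,754.14 − $956.88 = $8,797.26

$8,797.26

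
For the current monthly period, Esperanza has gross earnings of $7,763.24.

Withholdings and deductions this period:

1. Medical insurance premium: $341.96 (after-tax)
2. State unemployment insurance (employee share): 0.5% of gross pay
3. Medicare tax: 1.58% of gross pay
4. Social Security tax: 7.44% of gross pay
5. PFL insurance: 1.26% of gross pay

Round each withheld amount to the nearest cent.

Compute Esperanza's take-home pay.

$6,584.39

Medicare tax: $7,763.24 × 0.0158 = $122.66
State unemployment insurance (employee share): $7,763.24 × 0.005 = $38.82
PFL insurance: $7,763.24 × 0.0126 = $97.82
Social Security tax: $7,763.24 × 0.0744 = $577.59
Medical insurance premium: $341.96
Total deductions = $122.66 + $38.82 + $97.82 + $577.59 + $341.96 = $1,178.85
Net pay = $7,763.24 − $1,178.85 = $6,584.39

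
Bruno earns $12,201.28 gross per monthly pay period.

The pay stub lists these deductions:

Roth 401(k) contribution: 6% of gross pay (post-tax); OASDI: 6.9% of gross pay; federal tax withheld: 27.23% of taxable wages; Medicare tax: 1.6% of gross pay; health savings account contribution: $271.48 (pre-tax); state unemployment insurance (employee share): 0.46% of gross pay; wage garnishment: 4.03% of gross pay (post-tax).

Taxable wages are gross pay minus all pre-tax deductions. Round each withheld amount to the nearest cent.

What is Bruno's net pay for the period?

$6,364.29

Health savings account contribution: $271.48
Taxable wages = $12,201.28 − $271.48 = $11,929.80
Federal tax withheld: $11,929.80 × 0.2723 = $3,248.48
State unemployment insurance (employee share): $12,201.28 × 0.0046 = $56.13
OASDI: $12,201.28 × 0.069 = $841.89
Medicare tax: $12,201.28 × 0.016 = $195.22
Wage garnishment: $12,201.28 × 0.0403 = $491.71
Roth 401(k) contribution: $12,201.28 × 0.06 = $732.08
Total deductions = $271.48 + $3,248.48 + $56.13 + $841.89 + $195.22 + $491.71 + $732.08 = $5,836.99
Net pay = $12,201.28 − $5,836.99 = $6,364.29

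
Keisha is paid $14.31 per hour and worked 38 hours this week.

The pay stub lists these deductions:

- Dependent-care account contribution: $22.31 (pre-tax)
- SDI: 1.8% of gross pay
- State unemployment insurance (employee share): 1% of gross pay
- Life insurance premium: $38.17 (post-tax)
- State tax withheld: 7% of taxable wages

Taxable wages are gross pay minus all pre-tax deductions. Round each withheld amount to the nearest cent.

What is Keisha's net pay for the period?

$431.57

Gross pay: 38 × $14.31 = $543.78
Dependent-care account contribution: $22.31
Taxable wages = $543.78 − $22.31 = $521.47
State tax withheld: $521.47 × 0.07 = $36.50
State unemployment insurance (employee share): $543.78 × 0.01 = $5.44
SDI: $543.78 × 0.018 = $9.79
Life insurance premium: $38.17
Total deductions = $22.31 + $36.50 + $5.44 + $9.79 + $38.17 = $112.21
Net pay = $543.78 − $112.21 = $431.57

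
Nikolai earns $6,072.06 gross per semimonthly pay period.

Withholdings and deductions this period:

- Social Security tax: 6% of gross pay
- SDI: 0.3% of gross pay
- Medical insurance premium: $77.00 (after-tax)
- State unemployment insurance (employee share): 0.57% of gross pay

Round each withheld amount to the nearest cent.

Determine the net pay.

SDI: $6,072.06 × 0.003 = $18.22
State unemployment insurance (employee share): $6,072.06 × 0.0057 = $34.61
Social Security tax: $6,072.06 × 0.06 = $364.32
Medical insurance premium: $77.00
Total deductions = $18.22 + $34.61 + $364.32 + $77.00 = $494.15
Net pay = $6,072.06 − $494.15 = $5,577.91

$5,577.91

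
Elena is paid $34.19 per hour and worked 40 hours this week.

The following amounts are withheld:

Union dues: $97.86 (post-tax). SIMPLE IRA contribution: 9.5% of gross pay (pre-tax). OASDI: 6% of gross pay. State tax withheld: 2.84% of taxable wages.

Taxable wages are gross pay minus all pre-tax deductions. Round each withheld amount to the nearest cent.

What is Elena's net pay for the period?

$1,022.61

Gross pay: 40 × $34.19 = $1,367.60
SIMPLE IRA contribution: $1,367.60 × 0.095 = $129.92
Taxable wages = $1,367.60 − $129.92 = $1,237.68
State tax withheld: $1,237.68 × 0.0284 = $35.15
OASDI: $1,367.60 × 0.06 = $82.06
Union dues: $97.86
Total deductions = $129.92 + $35.15 + $82.06 + $97.86 = $344.99
Net pay = $1,367.60 − $344.99 = $1,022.61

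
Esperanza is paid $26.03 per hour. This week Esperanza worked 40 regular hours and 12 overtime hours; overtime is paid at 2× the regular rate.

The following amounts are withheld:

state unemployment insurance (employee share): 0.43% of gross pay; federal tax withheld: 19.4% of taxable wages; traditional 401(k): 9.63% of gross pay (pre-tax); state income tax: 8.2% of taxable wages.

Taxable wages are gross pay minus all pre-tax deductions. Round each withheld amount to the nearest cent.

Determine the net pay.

Regular pay: 40 × $26.03 = $1,041.20
Overtime pay: 12 × $26.03 × 2 = $624.72
Gross pay = $1,041.20 + $624.72 = $1,665.92
Traditional 401(k): $1,665.92 × 0.0963 = $160.43
Taxable wages = $1,665.92 − $160.43 = $1,505.49
State income tax: $1,505.49 × 0.082 = $123.45
Federal tax withheld: $1,505.49 × 0.194 = $292.07
State unemployment insurance (employee share): $1,665.92 × 0.0043 = $7.16
Total deductions = $160.43 + $123.45 + $292.07 + $7.16 = $583.11
Net pay = $1,665.92 − $583.11 = $1,082.81

$1,082.81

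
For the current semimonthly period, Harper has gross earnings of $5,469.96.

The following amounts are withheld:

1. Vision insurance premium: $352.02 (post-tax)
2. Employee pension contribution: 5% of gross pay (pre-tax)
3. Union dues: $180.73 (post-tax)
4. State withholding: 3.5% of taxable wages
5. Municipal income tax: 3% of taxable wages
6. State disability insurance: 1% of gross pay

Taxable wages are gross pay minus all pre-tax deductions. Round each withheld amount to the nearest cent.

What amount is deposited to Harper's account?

Employee pension contribution: $5,469.96 × 0.05 = $273.50
Taxable wages = $5,469.96 − $273.50 = $5,196.46
State withholding: $5,196.46 × 0.035 = $181.88
Municipal income tax: $5,196.46 × 0.03 = $155.89
State disability insurance: $5,469.96 × 0.01 = $54.70
Vision insurance premium: $352.02
Union dues: $180.73
Total deductions = $273.50 + $181.88 + $155.89 + $54.70 + $352.02 + $180.73 = $1,198.72
Net pay = $5,469.96 − $1,198.72 = $4,271.24

$4,271.24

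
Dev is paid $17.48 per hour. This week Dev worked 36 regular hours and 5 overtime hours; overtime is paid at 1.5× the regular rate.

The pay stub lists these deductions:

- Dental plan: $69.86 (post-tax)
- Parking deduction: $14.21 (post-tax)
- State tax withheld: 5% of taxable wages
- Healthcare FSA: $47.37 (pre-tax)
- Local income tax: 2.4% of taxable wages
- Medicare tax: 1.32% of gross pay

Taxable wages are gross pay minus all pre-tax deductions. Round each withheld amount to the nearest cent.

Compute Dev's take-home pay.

$566.14

Regular pay: 36 × $17.48 = $629.28
Overtime pay: 5 × $17.48 × 1.5 = $131.10
Gross pay = $629.28 + $131.10 = $760.38
Healthcare FSA: $47.37
Taxable wages = $760.38 − $47.37 = $713.01
State tax withheld: $713.01 × 0.05 = $35.65
Local income tax: $713.01 × 0.024 = $17.11
Medicare tax: $760.38 × 0.0132 = $10.04
Parking deduction: $14.21
Dental plan: $69.86
Total deductions = $47.37 + $35.65 + $17.11 + $10.04 + $14.21 + $69.86 = $194.24
Net pay = $760.38 − $194.24 = $566.14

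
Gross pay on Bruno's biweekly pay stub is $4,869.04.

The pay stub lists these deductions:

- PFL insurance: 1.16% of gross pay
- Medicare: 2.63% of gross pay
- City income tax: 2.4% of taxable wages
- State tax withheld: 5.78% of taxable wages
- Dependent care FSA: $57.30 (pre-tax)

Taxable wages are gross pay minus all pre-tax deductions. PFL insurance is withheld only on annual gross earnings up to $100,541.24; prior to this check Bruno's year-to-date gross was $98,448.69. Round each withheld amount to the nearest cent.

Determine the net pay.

Dependent care FSA: $57.30
Taxable wages = $4,869.04 − $57.30 = $4,811.74
State tax withheld: $4,811.74 × 0.0578 = $278.12
City income tax: $4,811.74 × 0.024 = $115.48
PFL insurance: only $100,541.24 − $98,448.69 = $2,092.55 of this check is subject → $2,092.55 × 0.0116 = $24.27
Medicare: $4,869.04 × 0.0263 = $128.06
Total deductions = $57.30 + $278.12 + $115.48 + $24.27 + $128.06 = $603.23
Net pay = $4,869.04 − $603.23 = $4,265.81

$4,265.81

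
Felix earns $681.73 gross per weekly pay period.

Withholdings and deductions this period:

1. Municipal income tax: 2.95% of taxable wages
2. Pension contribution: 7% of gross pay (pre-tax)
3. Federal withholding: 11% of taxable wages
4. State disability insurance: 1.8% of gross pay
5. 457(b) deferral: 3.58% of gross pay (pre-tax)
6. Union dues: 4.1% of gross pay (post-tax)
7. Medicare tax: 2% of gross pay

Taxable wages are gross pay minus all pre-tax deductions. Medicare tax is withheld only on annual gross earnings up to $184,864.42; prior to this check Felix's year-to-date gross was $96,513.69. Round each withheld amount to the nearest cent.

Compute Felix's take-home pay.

$470.71

Pension contribution: $681.73 × 0.07 = $47.72
457(b) deferral: $681.73 × 0.0358 = $24.41
Pre-tax total = $47.72 + $24.41 = $72.13
Taxable wages = $681.73 − $72.13 = $609.60
Federal withholding: $609.60 × 0.11 = $67.06
Municipal income tax: $609.60 × 0.0295 = $17.98
State disability insurance: $681.73 × 0.018 = $12.27
Medicare tax: cap not yet reached, full $681.73 is subject → $681.73 × 0.02 = $13.63
Union dues: $681.73 × 0.041 = $27.95
Total deductions = $47.72 + $24.41 + $67.06 + $17.98 + $12.27 + $13.63 + $27.95 = $211.02
Net pay = $681.73 − $211.02 = $470.71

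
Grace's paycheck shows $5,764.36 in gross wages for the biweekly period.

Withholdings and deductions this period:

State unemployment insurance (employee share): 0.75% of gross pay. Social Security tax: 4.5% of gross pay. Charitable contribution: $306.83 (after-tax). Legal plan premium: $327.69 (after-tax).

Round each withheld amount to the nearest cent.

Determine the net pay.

Social Security tax: $5,764.36 × 0.045 = $259.40
State unemployment insurance (employee share): $5,764.36 × 0.0075 = $43.23
Legal plan premium: $327.69
Charitable contribution: $306.83
Total deductions = $259.40 + $43.23 + $327.69 + $306.83 = $937.15
Net pay = $5,764.36 − $937.15 = $4,827.21

$4,827.21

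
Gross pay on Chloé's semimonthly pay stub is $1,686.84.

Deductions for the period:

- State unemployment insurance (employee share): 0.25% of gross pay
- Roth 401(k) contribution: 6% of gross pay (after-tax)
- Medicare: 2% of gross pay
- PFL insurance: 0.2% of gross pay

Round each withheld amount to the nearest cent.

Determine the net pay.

$1,544.30

Medicare: $1,686.84 × 0.02 = $33.74
PFL insurance: $1,686.84 × 0.002 = $3.37
State unemployment insurance (employee share): $1,686.84 × 0.0025 = $4.22
Roth 401(k) contribution: $1,686.84 × 0.06 = $101.21
Total deductions = $33.74 + $3.37 + $4.22 + $101.21 = $142.54
Net pay = $1,686.84 − $142.54 = $1,544.30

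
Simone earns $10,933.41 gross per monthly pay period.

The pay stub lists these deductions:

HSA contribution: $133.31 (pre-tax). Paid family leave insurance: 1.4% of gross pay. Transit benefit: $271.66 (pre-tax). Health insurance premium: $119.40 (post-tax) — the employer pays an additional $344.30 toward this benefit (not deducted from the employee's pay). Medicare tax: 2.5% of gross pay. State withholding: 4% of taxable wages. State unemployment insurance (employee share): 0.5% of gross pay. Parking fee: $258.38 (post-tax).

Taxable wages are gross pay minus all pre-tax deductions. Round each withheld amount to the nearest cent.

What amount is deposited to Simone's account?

$9,248.44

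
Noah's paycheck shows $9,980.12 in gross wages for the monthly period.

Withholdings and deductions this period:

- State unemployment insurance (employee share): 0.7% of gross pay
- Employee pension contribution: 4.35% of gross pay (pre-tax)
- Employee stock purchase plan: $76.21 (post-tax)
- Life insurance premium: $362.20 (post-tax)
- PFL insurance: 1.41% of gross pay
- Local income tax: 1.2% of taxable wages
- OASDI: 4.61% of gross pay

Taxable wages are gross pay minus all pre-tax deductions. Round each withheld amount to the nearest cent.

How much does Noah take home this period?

Employee pension contribution: $9,980.12 × 0.0435 = $434.14
Taxable wages = $9,980.12 − $434.14 = $9,545.98
Local income tax: $9,545.98 × 0.012 = $114.55
State unemployment insurance (employee share): $9,980.12 × 0.007 = $69.86
OASDI: $9,980.12 × 0.0461 = $460.08
PFL insurance: $9,980.12 × 0.0141 = $140.72
Employee stock purchase plan: $76.21
Life insurance premium: $362.20
Total deductions = $434.14 + $114.55 + $69.86 + $460.08 + $140.72 + $76.21 + $362.20 = $1,657.76
Net pay = $9,980.12 − $1,657.76 = $8,322.36

$8,322.36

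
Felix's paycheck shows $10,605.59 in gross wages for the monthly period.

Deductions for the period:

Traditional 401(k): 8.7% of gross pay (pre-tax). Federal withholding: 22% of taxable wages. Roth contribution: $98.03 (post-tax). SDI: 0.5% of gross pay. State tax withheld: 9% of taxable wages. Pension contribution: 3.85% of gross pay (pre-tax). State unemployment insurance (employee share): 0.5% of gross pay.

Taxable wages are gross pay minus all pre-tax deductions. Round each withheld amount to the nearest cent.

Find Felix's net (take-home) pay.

$6,195.37

Traditional 401(k): $10,605.59 × 0.087 = $922.69
Pension contribution: $10,605.59 × 0.0385 = $408.32
Pre-tax total = $922.69 + $408.32 = $1,331.01
Taxable wages = $10,605.59 − $1,331.01 = $9,274.58
State tax withheld: $9,274.58 × 0.09 = $834.71
Federal withholding: $9,274.58 × 0.22 = $2,040.41
SDI: $10,605.59 × 0.005 = $53.03
State unemployment insurance (employee share): $10,605.59 × 0.005 = $53.03
Roth contribution: $98.03
Total deductions = $922.69 + $408.32 + $834.71 + $2,040.41 + $53.03 + $53.03 + $98.03 = $4,410.22
Net pay = $10,605.59 − $4,410.22 = $6,195.37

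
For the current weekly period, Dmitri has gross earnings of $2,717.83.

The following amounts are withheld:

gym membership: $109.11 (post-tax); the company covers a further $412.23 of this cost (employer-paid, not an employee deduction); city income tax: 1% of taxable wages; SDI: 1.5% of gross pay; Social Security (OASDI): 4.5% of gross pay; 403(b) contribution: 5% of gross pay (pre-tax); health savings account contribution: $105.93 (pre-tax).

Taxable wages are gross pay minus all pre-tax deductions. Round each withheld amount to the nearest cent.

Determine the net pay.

$2,179.07

403(b) contribution: $2,717.83 × 0.05 = $135.89
Health savings account contribution: $105.93
Pre-tax total = $135.89 + $105.93 = $241.82
Taxable wages = $2,717.83 − $241.82 = $2,476.01
City income tax: $2,476.01 × 0.01 = $24.76
SDI: $2,717.83 × 0.015 = $40.77
Social Security (OASDI): $2,717.83 × 0.045 = $122.30
Gym membership: $109.11
(Employer's $412.23 toward gym membership is not withheld from the employee.)
Total deductions = $135.89 + $105.93 + $24.76 + $40.77 + $122.30 + $109.11 = $538.76
Net pay = $2,717.83 − $538.76 = $2,179.07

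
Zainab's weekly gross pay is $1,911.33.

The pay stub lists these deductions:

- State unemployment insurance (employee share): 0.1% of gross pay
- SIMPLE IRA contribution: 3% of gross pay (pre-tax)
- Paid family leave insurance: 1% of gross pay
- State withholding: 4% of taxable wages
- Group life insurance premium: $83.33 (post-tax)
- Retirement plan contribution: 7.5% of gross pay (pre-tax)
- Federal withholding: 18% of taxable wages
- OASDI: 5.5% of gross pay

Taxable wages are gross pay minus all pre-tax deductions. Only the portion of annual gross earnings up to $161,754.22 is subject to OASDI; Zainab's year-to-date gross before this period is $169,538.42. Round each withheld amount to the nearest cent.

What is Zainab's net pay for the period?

SIMPLE IRA contribution: $1,911.33 × 0.03 = $57.34
Retirement plan contribution: $1,911.33 × 0.075 = $143.35
Pre-tax total = $57.34 + $143.35 = $200.69
Taxable wages = $1,911.33 − $200.69 = $1,710.64
State withholding: $1,710.64 × 0.04 = $68.43
Federal withholding: $1,710.64 × 0.18 = $307.92
State unemployment insurance (employee share): $1,911.33 × 0.001 = $1.91
Paid family leave insurance: $1,911.33 × 0.01 = $19.11
OASDI: annual cap $161,754.22 already reached (YTD $169,538.42), so $0.00
Group life insurance premium: $83.33
Total deductions = $57.34 + $143.35 + $68.43 + $307.92 + $1.91 + $19.11 + $0.00 + $83.33 = $681.39
Net pay = $1,911.33 − $681.39 = $1,229.94

$1,229.94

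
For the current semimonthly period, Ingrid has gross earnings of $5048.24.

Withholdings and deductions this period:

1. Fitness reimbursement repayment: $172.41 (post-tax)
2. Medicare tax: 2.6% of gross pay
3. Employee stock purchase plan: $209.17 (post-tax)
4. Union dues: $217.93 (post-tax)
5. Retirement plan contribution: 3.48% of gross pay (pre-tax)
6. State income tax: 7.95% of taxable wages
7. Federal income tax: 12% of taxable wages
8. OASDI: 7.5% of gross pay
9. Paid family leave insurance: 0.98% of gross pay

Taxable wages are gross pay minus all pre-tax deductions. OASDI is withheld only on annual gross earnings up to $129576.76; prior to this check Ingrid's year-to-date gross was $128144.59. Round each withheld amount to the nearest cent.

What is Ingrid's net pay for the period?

Retirement plan contribution: $5048.24 × 0.0348 = $175.68
Taxable wages = $5048.24 − $175.68 = $4872.56
Federal income tax: $4872.56 × 0.12 = $584.71
State income tax: $4872.56 × 0.0795 = $387.37
Medicare tax: $5048.24 × 0.026 = $131.25
OASDI: only $129576.76 − $128144.59 = $1432.17 of this check is subject → $1432.17 × 0.075 = $107.41
Paid family leave insurance: $5048.24 × 0.0098 = $49.47
Union dues: $217.93
Fitness reimbursement repayment: $172.41
Employee stock purchase plan: $209.17
Total deductions = $175.68 + $584.71 + $387.37 + $131.25 + $107.41 + $49.47 + $217.93 + $172.41 + $209.17 = $2035.40
Net pay = $5048.24 − $2035.40 = $3012.84

$3012.84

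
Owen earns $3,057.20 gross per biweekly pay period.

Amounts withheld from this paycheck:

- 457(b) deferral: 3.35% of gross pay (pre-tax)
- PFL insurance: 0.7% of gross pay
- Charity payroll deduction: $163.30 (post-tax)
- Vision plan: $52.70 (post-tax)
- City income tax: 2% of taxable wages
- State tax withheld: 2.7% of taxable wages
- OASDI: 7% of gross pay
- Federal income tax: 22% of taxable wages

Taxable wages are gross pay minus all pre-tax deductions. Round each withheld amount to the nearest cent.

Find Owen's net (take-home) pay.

457(b) deferral: $3,057.20 × 0.0335 = $102.42
Taxable wages = $3,057.20 − $102.42 = $2,954.78
State tax withheld: $2,954.78 × 0.027 = $79.78
Federal income tax: $2,954.78 × 0.22 = $650.05
City income tax: $2,954.78 × 0.02 = $59.10
OASDI: $3,057.20 × 0.07 = $214.00
PFL insurance: $3,057.20 × 0.007 = $21.40
Vision plan: $52.70
Charity payroll deduction: $163.30
Total deductions = $102.42 + $79.78 + $650.05 + $59.10 + $214.00 + $21.40 + $52.70 + $163.30 = $1,342.75
Net pay = $3,057.20 − $1,342.75 = $1,714.45

$1,714.45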